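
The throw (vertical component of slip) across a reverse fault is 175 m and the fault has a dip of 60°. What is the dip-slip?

202 m

dip-slip = throw / sin(dip) = 175 / sin(60°) = 202 m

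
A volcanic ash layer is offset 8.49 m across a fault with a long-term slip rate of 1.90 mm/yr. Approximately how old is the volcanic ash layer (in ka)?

age = offset / rate = 8.49 m / (1.90 mm/yr) = 4470 yr = 4.47 ka

4.47 ka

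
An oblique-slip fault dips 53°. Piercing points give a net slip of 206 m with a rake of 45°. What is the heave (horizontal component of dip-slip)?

87.7 m

dip-slip = net slip × sin(rake) = 206 m × sin(45°) = 145.7 m
heave = dip-slip × cos(dip) = 145.7 × cos(53°) = 87.7 m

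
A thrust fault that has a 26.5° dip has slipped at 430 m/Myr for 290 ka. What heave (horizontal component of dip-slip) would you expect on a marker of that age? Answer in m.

112 m

dip-slip = rate × time = 430 m/Myr × 290 ka = 124.7 m
heave = dip-slip × cos(dip) = 124.7 × cos(26.5°) = 112 m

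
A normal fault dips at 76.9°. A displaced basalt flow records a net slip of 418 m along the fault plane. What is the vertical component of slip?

throw = dip-slip × sin(dip) = 418 m × sin(76.9°) = 407 m

407 m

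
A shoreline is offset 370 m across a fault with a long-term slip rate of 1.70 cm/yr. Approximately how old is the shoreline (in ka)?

age = offset / rate = 370 m / (1.70 cm/yr) = 21800 yr = 21.8 ka

21.8 ka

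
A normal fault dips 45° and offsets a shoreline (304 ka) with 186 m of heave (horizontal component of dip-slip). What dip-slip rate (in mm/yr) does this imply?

dip-slip = heave / cos(dip) = 186 m / cos(45°) = 263 m
rate = 263 m / 304 ka = 0.000865 m/yr = 0.865 mm/yr

0.865 mm/yr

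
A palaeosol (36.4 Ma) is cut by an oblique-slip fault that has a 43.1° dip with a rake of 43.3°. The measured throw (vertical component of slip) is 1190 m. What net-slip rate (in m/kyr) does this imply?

0.0698 m/kyr

dip-slip = throw / sin(dip) = 1190 / sin(43.1°) = 1742 m
net slip = dip-slip / sin(rake) = 1742 / sin(43.3°) = 2539 m
rate = 2539 m / 36.4 Ma = 0.0000698 m/yr = 0.0698 m/kyr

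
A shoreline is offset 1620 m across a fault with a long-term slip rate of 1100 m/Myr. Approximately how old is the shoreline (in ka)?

age = offset / rate = 1620 m / (1100 m/Myr) = 1.47e+06 yr = 1470 ka

1470 ka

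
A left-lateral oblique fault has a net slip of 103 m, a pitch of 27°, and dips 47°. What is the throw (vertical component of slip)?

34.2 m

dip-slip = net slip × sin(rake) = 103 m × sin(27°) = 46.76 m
throw = dip-slip × sin(dip) = 46.76 × sin(47°) = 34.2 m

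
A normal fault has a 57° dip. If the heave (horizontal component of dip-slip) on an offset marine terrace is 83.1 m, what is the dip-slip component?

dip-slip = heave / cos(dip) = 83.1 / cos(57°) = 153 m

153 m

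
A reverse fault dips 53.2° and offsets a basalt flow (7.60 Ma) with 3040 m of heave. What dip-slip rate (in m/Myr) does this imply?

dip-slip = heave / cos(dip) = 3040 m / cos(53.2°) = 5075 m
rate = 5075 m / 7.60 Ma = 0.000668 m/yr = 668 m/Myr

668 m/Myr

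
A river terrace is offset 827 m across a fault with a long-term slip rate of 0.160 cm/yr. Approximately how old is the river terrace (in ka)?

age = offset / rate = 827 m / (0.160 cm/yr) = 517000 yr = 517 ka

517 ka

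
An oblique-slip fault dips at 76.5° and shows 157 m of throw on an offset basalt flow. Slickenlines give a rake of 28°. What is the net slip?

344 m

dip-slip = throw / sin(dip) = 157 / sin(76.5°) = 161.5 m
net slip = dip-slip / sin(rake) = 161.5 / sin(28°) = 344 m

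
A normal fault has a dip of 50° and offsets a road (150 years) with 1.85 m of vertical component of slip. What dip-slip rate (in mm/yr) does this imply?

16.1 mm/yr

dip-slip = throw / sin(dip) = 1.85 m / sin(50°) = 2.415 m
rate = 2.415 m / 150 years = 0.0161 m/yr = 16.1 mm/yr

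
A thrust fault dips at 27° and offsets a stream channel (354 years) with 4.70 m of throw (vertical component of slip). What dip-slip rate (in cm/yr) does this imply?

2.92 cm/yr

dip-slip = throw / sin(dip) = 4.70 m / sin(27°) = 10.35 m
rate = 10.35 m / 354 years = 0.0292 m/yr = 2.92 cm/yr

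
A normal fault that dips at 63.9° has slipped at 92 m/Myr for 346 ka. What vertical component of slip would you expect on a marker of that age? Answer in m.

28.6 m

dip-slip = rate × time = 92 m/Myr × 346 ka = 31.83 m
throw = dip-slip × sin(dip) = 31.83 × sin(63.9°) = 28.6 m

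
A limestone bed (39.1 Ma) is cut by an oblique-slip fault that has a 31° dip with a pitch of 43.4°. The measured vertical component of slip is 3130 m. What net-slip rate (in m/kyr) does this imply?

0.226 m/kyr

dip-slip = throw / sin(dip) = 3130 / sin(31°) = 6077 m
net slip = dip-slip / sin(rake) = 6077 / sin(43.4°) = 8845 m
rate = 8845 m / 39.1 Ma = 0.000226 m/yr = 0.226 m/kyr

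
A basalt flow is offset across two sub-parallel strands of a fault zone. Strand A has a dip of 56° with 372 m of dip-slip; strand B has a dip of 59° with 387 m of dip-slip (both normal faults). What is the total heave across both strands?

407 m

heave_A = 372 × cos(56°) = 208 m
heave_B = 387 × cos(59°) = 199.3 m
total = 208 + 199.3 = 407 m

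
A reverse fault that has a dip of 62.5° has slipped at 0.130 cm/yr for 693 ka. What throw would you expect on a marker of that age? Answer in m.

799 m

dip-slip = rate × time = 0.130 cm/yr × 693 ka = 900.9 m
throw = dip-slip × sin(dip) = 900.9 × sin(62.5°) = 799 m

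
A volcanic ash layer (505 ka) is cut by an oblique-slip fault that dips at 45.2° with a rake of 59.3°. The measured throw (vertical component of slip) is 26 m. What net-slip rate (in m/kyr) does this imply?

0.0844 m/kyr

dip-slip = throw / sin(dip) = 26 / sin(45.2°) = 36.64 m
net slip = dip-slip / sin(rake) = 36.64 / sin(59.3°) = 42.61 m
rate = 42.61 m / 505 ka = 0.0000844 m/yr = 0.0844 m/kyr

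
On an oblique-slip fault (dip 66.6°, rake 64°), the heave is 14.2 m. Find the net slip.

dip-slip = heave / cos(dip) = 14.2 / cos(66.6°) = 35.75 m
net slip = dip-slip / sin(rake) = 35.75 / sin(64°) = 39.8 m

39.8 m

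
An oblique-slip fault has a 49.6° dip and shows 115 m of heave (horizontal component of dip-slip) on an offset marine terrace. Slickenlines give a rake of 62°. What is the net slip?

201 m

dip-slip = heave / cos(dip) = 115 / cos(49.6°) = 177.4 m
net slip = dip-slip / sin(rake) = 177.4 / sin(62°) = 201 m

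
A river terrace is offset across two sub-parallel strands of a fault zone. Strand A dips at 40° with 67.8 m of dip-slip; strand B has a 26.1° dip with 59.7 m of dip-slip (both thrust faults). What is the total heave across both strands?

heave_A = 67.8 × cos(40°) = 51.94 m
heave_B = 59.7 × cos(26.1°) = 53.61 m
total = 51.94 + 53.61 = 106 m

106 m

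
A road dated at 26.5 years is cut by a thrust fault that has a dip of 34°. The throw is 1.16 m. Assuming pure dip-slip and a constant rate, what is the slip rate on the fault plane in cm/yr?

dip-slip = throw / sin(dip) = 1.16 m / sin(34°) = 2.074 m
rate = 2.074 m / 26.5 years = 0.0783 m/yr = 7.83 cm/yr

7.83 cm/yr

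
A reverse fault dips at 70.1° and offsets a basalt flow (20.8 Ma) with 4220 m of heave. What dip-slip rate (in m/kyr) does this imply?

0.596 m/kyr

dip-slip = heave / cos(dip) = 4220 m / cos(70.1°) = 12400 m
rate = 12400 m / 20.8 Ma = 0.000596 m/yr = 0.596 m/kyr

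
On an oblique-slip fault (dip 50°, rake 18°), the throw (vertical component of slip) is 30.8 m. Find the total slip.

dip-slip = throw / sin(dip) = 30.8 / sin(50°) = 40.21 m
net slip = dip-slip / sin(rake) = 40.21 / sin(18°) = 130 m

130 m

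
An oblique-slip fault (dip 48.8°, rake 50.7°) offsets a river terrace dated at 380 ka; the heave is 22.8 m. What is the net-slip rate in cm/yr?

0.0118 cm/yr

dip-slip = heave / cos(dip) = 22.8 / cos(48.8°) = 34.61 m
net slip = dip-slip / sin(rake) = 34.61 / sin(50.7°) = 44.73 m
rate = 44.73 m / 380 ka = 0.000118 m/yr = 0.0118 cm/yr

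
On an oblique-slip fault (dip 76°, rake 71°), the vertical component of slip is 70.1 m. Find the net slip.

dip-slip = throw / sin(dip) = 70.1 / sin(76°) = 72.25 m
net slip = dip-slip / sin(rake) = 72.25 / sin(71°) = 76.4 m

76.4 m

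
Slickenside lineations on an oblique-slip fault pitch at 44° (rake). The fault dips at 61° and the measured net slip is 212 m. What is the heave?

71.4 m

dip-slip = net slip × sin(rake) = 212 m × sin(44°) = 147.3 m
heave = dip-slip × cos(dip) = 147.3 × cos(61°) = 71.4 m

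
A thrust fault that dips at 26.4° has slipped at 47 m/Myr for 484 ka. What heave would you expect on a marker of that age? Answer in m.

20.4 m

dip-slip = rate × time = 47 m/Myr × 484 ka = 22.75 m
heave = dip-slip × cos(dip) = 22.75 × cos(26.4°) = 20.4 m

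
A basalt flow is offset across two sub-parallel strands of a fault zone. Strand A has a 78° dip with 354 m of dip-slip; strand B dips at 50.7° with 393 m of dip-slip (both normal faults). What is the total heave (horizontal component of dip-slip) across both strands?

heave_A = 354 × cos(78°) = 73.60 m
heave_B = 393 × cos(50.7°) = 248.9 m
total = 73.60 + 248.9 = 323 m

323 m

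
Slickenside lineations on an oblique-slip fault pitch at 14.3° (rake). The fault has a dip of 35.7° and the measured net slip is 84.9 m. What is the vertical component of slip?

dip-slip = net slip × sin(rake) = 84.9 m × sin(14.3°) = 20.97 m
throw = dip-slip × sin(dip) = 20.97 × sin(35.7°) = 12.2 m

12.2 m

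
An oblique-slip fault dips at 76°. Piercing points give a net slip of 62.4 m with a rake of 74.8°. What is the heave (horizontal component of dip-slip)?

14.6 m

dip-slip = net slip × sin(rake) = 62.4 m × sin(74.8°) = 60.22 m
heave = dip-slip × cos(dip) = 60.22 × cos(76°) = 14.6 m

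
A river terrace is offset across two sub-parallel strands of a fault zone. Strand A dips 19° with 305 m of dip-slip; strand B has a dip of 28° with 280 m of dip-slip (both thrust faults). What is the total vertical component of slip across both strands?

throw_A = 305 × sin(19°) = 99.30 m
throw_B = 280 × sin(28°) = 131.5 m
total = 99.30 + 131.5 = 231 m

231 m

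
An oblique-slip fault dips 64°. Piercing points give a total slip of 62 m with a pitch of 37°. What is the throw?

33.5 m

dip-slip = net slip × sin(rake) = 62 m × sin(37°) = 37.31 m
throw = dip-slip × sin(dip) = 37.31 × sin(64°) = 33.5 m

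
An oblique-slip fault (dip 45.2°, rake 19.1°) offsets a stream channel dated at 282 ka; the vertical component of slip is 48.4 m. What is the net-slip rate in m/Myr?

739 m/Myr

dip-slip = throw / sin(dip) = 48.4 / sin(45.2°) = 68.21 m
net slip = dip-slip / sin(rake) = 68.21 / sin(19.1°) = 208.5 m
rate = 208.5 m / 282 ka = 0.000739 m/yr = 739 m/Myr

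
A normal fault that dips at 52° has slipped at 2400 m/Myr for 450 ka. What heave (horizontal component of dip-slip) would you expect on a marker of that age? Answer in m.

665 m

dip-slip = rate × time = 2400 m/Myr × 450 ka = 1080 m
heave = dip-slip × cos(dip) = 1080 × cos(52°) = 665 m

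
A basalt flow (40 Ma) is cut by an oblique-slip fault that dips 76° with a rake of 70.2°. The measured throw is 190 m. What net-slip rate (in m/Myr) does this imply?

5.20 m/Myr

dip-slip = throw / sin(dip) = 190 / sin(76°) = 195.8 m
net slip = dip-slip / sin(rake) = 195.8 / sin(70.2°) = 208.1 m
rate = 208.1 m / 40 Ma = 0.00000520 m/yr = 5.20 m/Myr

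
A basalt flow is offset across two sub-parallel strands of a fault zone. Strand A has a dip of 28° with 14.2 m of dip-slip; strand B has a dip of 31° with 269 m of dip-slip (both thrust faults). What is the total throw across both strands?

145 m

throw_A = 14.2 × sin(28°) = 6.666 m
throw_B = 269 × sin(31°) = 138.5 m
total = 6.666 + 138.5 = 145 m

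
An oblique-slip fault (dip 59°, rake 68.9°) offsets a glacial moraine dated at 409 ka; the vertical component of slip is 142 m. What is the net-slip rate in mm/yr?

dip-slip = throw / sin(dip) = 142 / sin(59°) = 165.7 m
net slip = dip-slip / sin(rake) = 165.7 / sin(68.9°) = 177.6 m
rate = 177.6 m / 409 ka = 0.000434 m/yr = 0.434 mm/yr

0.434 mm/yr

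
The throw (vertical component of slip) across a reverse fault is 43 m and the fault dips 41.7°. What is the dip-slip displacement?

64.6 m

dip-slip = throw / sin(dip) = 43 / sin(41.7°) = 64.6 m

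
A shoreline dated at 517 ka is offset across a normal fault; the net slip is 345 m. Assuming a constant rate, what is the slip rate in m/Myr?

667 m/Myr

rate = 345 m / 517 ka = 0.000667 m/yr = 667 m/Myr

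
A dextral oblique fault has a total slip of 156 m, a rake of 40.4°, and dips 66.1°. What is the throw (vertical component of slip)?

dip-slip = net slip × sin(rake) = 156 m × sin(40.4°) = 101.1 m
throw = dip-slip × sin(dip) = 101.1 × sin(66.1°) = 92.4 m

92.4 m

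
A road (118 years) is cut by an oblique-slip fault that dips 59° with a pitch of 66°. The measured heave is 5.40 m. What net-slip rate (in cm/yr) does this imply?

9.73 cm/yr

dip-slip = heave / cos(dip) = 5.40 / cos(59°) = 10.48 m
net slip = dip-slip / sin(rake) = 10.48 / sin(66°) = 11.48 m
rate = 11.48 m / 118 years = 0.0973 m/yr = 9.73 cm/yr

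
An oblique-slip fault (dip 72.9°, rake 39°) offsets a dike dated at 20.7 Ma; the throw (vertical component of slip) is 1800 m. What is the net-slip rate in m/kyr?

0.145 m/kyr

dip-slip = throw / sin(dip) = 1800 / sin(72.9°) = 1883 m
net slip = dip-slip / sin(rake) = 1883 / sin(39°) = 2993 m
rate = 2993 m / 20.7 Ma = 0.000145 m/yr = 0.145 m/kyr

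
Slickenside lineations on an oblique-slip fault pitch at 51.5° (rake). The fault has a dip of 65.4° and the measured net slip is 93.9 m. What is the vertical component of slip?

66.8 m

dip-slip = net slip × sin(rake) = 93.9 m × sin(51.5°) = 73.49 m
throw = dip-slip × sin(dip) = 73.49 × sin(65.4°) = 66.8 m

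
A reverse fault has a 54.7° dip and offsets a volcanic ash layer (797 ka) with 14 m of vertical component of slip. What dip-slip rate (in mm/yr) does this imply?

dip-slip = throw / sin(dip) = 14 m / sin(54.7°) = 17.15 m
rate = 17.15 m / 797 ka = 0.0000215 m/yr = 0.0215 mm/yr

0.0215 mm/yr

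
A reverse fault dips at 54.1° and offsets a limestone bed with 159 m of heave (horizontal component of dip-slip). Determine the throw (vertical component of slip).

220 m

throw = heave × tan(dip) = 159 × tan(54.1°) = 220 m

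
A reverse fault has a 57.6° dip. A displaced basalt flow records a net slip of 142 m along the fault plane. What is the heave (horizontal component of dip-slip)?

heave = dip-slip × cos(dip) = 142 m × cos(57.6°) = 76.1 m

76.1 m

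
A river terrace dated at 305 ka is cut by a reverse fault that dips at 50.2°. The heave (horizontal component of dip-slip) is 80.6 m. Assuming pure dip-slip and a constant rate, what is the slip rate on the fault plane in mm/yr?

dip-slip = heave / cos(dip) = 80.6 m / cos(50.2°) = 125.9 m
rate = 125.9 m / 305 ka = 0.000413 m/yr = 0.413 mm/yr

0.413 mm/yr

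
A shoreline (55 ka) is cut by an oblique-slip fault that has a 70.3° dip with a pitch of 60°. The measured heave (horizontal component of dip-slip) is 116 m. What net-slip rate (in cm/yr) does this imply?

dip-slip = heave / cos(dip) = 116 / cos(70.3°) = 344.1 m
net slip = dip-slip / sin(rake) = 344.1 / sin(60°) = 397.4 m
rate = 397.4 m / 55 ka = 0.00722 m/yr = 0.722 cm/yr

0.722 cm/yr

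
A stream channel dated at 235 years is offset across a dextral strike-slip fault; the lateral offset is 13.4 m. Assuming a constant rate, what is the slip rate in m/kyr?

57 m/kyr

rate = 13.4 m / 235 years = 0.0570 m/yr = 57 m/kyr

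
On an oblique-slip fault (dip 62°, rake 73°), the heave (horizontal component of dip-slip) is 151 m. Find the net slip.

336 m

dip-slip = heave / cos(dip) = 151 / cos(62°) = 321.6 m
net slip = dip-slip / sin(rake) = 321.6 / sin(73°) = 336 m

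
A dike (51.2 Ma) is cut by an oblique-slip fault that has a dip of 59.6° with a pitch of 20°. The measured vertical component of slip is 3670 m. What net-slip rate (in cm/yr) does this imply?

dip-slip = throw / sin(dip) = 3670 / sin(59.6°) = 4255 m
net slip = dip-slip / sin(rake) = 4255 / sin(20°) = 12440 m
rate = 12440 m / 51.2 Ma = 0.000243 m/yr = 0.0243 cm/yr

0.0243 cm/yr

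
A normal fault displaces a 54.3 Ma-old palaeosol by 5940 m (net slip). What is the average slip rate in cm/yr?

rate = 5940 m / 54.3 Ma = 0.000109 m/yr = 0.0109 cm/yr

0.0109 cm/yr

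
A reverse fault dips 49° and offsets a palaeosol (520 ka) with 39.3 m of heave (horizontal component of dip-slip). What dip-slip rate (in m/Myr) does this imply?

dip-slip = heave / cos(dip) = 39.3 m / cos(49°) = 59.90 m
rate = 59.90 m / 520 ka = 0.000115 m/yr = 115 m/Myr

115 m/Myr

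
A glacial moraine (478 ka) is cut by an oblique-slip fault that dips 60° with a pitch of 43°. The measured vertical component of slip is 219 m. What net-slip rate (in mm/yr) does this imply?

0.776 mm/yr

dip-slip = throw / sin(dip) = 219 / sin(60°) = 252.9 m
net slip = dip-slip / sin(rake) = 252.9 / sin(43°) = 370.8 m
rate = 370.8 m / 478 ka = 0.000776 m/yr = 0.776 mm/yr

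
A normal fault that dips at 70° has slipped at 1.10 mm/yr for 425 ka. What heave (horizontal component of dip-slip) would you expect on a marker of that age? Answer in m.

160 m

dip-slip = rate × time = 1.10 mm/yr × 425 ka = 467.5 m
heave = dip-slip × cos(dip) = 467.5 × cos(70°) = 160 m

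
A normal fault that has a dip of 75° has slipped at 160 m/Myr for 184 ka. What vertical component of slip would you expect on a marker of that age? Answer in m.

dip-slip = rate × time = 160 m/Myr × 184 ka = 29.44 m
throw = dip-slip × sin(dip) = 29.44 × sin(75°) = 28.4 m

28.4 m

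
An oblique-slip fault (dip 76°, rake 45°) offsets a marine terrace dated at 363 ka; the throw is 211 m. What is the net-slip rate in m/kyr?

dip-slip = throw / sin(dip) = 211 / sin(76°) = 217.5 m
net slip = dip-slip / sin(rake) = 217.5 / sin(45°) = 307.5 m
rate = 307.5 m / 363 ka = 0.000847 m/yr = 0.847 m/kyr

0.847 m/kyr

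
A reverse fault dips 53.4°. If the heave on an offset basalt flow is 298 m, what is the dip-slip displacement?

dip-slip = heave / cos(dip) = 298 / cos(53.4°) = 500 m

500 m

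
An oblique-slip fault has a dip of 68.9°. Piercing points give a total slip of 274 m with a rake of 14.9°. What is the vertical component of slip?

65.7 m

dip-slip = net slip × sin(rake) = 274 m × sin(14.9°) = 70.45 m
throw = dip-slip × sin(dip) = 70.45 × sin(68.9°) = 65.7 m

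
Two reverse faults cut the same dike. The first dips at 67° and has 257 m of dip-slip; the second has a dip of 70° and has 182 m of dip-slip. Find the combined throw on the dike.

408 m

throw_A = 257 × sin(67°) = 236.6 m
throw_B = 182 × sin(70°) = 171 m
total = 236.6 + 171 = 408 m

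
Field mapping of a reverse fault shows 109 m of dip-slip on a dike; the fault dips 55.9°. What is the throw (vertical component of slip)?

90.3 m

throw = dip-slip × sin(dip) = 109 m × sin(55.9°) = 90.3 m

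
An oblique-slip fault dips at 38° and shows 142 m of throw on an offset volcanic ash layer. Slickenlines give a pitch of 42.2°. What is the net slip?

343 m

dip-slip = throw / sin(dip) = 142 / sin(38°) = 230.6 m
net slip = dip-slip / sin(rake) = 230.6 / sin(42.2°) = 343 m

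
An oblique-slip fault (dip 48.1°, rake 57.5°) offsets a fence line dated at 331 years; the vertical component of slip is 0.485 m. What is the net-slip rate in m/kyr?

dip-slip = throw / sin(dip) = 0.485 / sin(48.1°) = 0.6516 m
net slip = dip-slip / sin(rake) = 0.6516 / sin(57.5°) = 0.7726 m
rate = 0.7726 m / 331 years = 0.00233 m/yr = 2.33 m/kyr

2.33 m/kyr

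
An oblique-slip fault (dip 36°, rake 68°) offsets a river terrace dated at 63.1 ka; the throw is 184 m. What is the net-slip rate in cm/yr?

dip-slip = throw / sin(dip) = 184 / sin(36°) = 313 m
net slip = dip-slip / sin(rake) = 313 / sin(68°) = 337.6 m
rate = 337.6 m / 63.1 ka = 0.00535 m/yr = 0.535 cm/yr

0.535 cm/yr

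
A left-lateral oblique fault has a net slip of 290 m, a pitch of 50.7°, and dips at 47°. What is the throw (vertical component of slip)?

dip-slip = net slip × sin(rake) = 290 m × sin(50.7°) = 224.4 m
throw = dip-slip × sin(dip) = 224.4 × sin(47°) = 164 m

164 m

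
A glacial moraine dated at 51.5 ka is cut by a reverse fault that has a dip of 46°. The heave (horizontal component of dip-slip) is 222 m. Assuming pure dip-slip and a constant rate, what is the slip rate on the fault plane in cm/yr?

dip-slip = heave / cos(dip) = 222 m / cos(46°) = 319.6 m
rate = 319.6 m / 51.5 ka = 0.00621 m/yr = 0.621 cm/yr

0.621 cm/yr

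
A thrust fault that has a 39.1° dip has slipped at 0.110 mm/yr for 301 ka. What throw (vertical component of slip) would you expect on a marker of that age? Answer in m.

20.9 m

dip-slip = rate × time = 0.110 mm/yr × 301 ka = 33.11 m
throw = dip-slip × sin(dip) = 33.11 × sin(39.1°) = 20.9 m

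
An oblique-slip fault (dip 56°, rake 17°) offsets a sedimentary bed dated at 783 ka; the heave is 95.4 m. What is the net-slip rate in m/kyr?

0.745 m/kyr

dip-slip = heave / cos(dip) = 95.4 / cos(56°) = 170.6 m
net slip = dip-slip / sin(rake) = 170.6 / sin(17°) = 583.5 m
rate = 583.5 m / 783 ka = 0.000745 m/yr = 0.745 m/kyr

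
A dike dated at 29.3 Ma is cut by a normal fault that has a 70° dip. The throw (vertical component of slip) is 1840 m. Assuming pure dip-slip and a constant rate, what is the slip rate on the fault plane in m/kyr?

0.0668 m/kyr

dip-slip = throw / sin(dip) = 1840 m / sin(70°) = 1958 m
rate = 1958 m / 29.3 Ma = 0.0000668 m/yr = 0.0668 m/kyr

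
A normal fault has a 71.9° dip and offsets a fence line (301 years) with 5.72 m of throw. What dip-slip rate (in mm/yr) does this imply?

dip-slip = throw / sin(dip) = 5.72 m / sin(71.9°) = 6.018 m
rate = 6.018 m / 301 years = 0.0200 m/yr = 20 mm/yr

20 mm/yr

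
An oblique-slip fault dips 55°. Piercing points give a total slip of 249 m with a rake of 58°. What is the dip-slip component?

dip-slip = net slip × sin(rake) = 249 m × sin(58°) = 211 m

211 m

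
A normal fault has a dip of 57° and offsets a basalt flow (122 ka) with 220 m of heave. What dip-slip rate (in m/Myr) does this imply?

dip-slip = heave / cos(dip) = 220 m / cos(57°) = 403.9 m
rate = 403.9 m / 122 ka = 0.00331 m/yr = 3310 m/Myr

3310 m/Myr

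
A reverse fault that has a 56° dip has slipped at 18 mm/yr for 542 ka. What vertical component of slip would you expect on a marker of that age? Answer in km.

dip-slip = rate × time = 18 mm/yr × 542 ka = 9756 m
throw = dip-slip × sin(dip) = 9756 × sin(56°) = 8090 m = 8.09 km

8.09 km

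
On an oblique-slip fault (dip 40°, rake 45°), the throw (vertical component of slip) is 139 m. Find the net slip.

306 m

dip-slip = throw / sin(dip) = 139 / sin(40°) = 216.2 m
net slip = dip-slip / sin(rake) = 216.2 / sin(45°) = 306 m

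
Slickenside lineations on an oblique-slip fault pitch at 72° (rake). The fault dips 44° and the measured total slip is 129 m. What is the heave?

88.3 m

dip-slip = net slip × sin(rake) = 129 m × sin(72°) = 122.7 m
heave = dip-slip × cos(dip) = 122.7 × cos(44°) = 88.3 m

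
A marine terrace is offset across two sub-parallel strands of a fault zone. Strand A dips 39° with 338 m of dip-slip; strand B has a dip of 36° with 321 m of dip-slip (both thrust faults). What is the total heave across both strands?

heave_A = 338 × cos(39°) = 262.7 m
heave_B = 321 × cos(36°) = 259.7 m
total = 262.7 + 259.7 = 522 m

522 m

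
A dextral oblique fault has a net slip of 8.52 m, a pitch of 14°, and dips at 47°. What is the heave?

1.41 m

dip-slip = net slip × sin(rake) = 8.52 m × sin(14°) = 2.061 m
heave = dip-slip × cos(dip) = 2.061 × cos(47°) = 1.41 m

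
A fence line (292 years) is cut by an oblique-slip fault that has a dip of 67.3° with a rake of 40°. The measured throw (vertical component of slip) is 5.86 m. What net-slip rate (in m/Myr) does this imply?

dip-slip = throw / sin(dip) = 5.86 / sin(67.3°) = 6.352 m
net slip = dip-slip / sin(rake) = 6.352 / sin(40°) = 9.882 m
rate = 9.882 m / 292 years = 0.0338 m/yr = 33800 m/Myr

33800 m/Myr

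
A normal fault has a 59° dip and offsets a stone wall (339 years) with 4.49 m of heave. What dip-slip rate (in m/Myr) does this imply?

25700 m/Myr

dip-slip = heave / cos(dip) = 4.49 m / cos(59°) = 8.718 m
rate = 8.718 m / 339 years = 0.0257 m/yr = 25700 m/Myr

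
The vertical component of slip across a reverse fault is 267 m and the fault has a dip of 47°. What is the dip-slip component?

365 m

dip-slip = throw / sin(dip) = 267 / sin(47°) = 365 m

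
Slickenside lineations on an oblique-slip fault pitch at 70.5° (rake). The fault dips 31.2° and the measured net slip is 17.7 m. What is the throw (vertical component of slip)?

8.64 m

dip-slip = net slip × sin(rake) = 17.7 m × sin(70.5°) = 16.68 m
throw = dip-slip × sin(dip) = 16.68 × sin(31.2°) = 8.64 m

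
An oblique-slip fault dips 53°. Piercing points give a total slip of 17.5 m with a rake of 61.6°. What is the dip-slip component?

15.4 m

dip-slip = net slip × sin(rake) = 17.5 m × sin(61.6°) = 15.4 m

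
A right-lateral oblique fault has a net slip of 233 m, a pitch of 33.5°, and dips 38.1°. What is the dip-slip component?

dip-slip = net slip × sin(rake) = 233 m × sin(33.5°) = 129 m

129 m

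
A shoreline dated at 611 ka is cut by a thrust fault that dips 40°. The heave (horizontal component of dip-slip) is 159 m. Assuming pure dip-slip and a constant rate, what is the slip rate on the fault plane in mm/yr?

dip-slip = heave / cos(dip) = 159 m / cos(40°) = 207.6 m
rate = 207.6 m / 611 ka = 0.000340 m/yr = 0.340 mm/yr

0.340 mm/yr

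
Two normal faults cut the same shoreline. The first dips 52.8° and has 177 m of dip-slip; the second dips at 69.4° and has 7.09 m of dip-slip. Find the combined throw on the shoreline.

throw_A = 177 × sin(52.8°) = 141 m
throw_B = 7.09 × sin(69.4°) = 6.637 m
total = 141 + 6.637 = 148 m

148 m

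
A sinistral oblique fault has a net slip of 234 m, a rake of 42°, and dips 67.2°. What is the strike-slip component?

strike-slip = net slip × cos(rake) = 234 m × cos(42°) = 174 m

174 m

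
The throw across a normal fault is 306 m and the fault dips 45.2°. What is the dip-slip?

431 m

dip-slip = throw / sin(dip) = 306 / sin(45.2°) = 431 m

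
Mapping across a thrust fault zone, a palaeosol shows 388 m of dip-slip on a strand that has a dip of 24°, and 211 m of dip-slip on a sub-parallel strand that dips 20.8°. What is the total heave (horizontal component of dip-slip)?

heave_A = 388 × cos(24°) = 354.5 m
heave_B = 211 × cos(20.8°) = 197.2 m
total = 354.5 + 197.2 = 552 m

552 m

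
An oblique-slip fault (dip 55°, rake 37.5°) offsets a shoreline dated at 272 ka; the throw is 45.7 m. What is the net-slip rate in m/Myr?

337 m/Myr

dip-slip = throw / sin(dip) = 45.7 / sin(55°) = 55.79 m
net slip = dip-slip / sin(rake) = 55.79 / sin(37.5°) = 91.64 m
rate = 91.64 m / 272 ka = 0.000337 m/yr = 337 m/Myr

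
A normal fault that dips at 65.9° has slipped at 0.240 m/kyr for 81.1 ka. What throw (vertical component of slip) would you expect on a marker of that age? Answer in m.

dip-slip = rate × time = 0.240 m/kyr × 81.1 ka = 19.46 m
throw = dip-slip × sin(dip) = 19.46 × sin(65.9°) = 17.8 m

17.8 m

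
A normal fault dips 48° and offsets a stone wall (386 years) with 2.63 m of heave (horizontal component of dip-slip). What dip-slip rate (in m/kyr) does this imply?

dip-slip = heave / cos(dip) = 2.63 m / cos(48°) = 3.930 m
rate = 3.930 m / 386 years = 0.0102 m/yr = 10.2 m/kyr

10.2 m/kyr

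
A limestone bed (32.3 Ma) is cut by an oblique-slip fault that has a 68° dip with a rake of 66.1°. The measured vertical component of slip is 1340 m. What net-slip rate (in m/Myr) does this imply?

dip-slip = throw / sin(dip) = 1340 / sin(68°) = 1445 m
net slip = dip-slip / sin(rake) = 1445 / sin(66.1°) = 1581 m
rate = 1581 m / 32.3 Ma = 0.0000489 m/yr = 48.9 m/Myr

48.9 m/Myr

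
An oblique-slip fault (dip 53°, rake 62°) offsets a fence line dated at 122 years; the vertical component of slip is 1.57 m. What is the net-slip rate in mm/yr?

dip-slip = throw / sin(dip) = 1.57 / sin(53°) = 1.966 m
net slip = dip-slip / sin(rake) = 1.966 / sin(62°) = 2.226 m
rate = 2.226 m / 122 years = 0.0182 m/yr = 18.2 mm/yr

18.2 mm/yr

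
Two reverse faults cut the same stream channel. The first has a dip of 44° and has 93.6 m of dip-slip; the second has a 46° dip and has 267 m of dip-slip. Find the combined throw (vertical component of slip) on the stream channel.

257 m

throw_A = 93.6 × sin(44°) = 65.02 m
throw_B = 267 × sin(46°) = 192.1 m
total = 65.02 + 192.1 = 257 m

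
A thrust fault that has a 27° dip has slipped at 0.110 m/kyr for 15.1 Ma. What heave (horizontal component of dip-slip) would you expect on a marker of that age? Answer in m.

1480 m

dip-slip = rate × time = 0.110 m/kyr × 15.1 Ma = 1661 m
heave = dip-slip × cos(dip) = 1661 × cos(27°) = 1480 m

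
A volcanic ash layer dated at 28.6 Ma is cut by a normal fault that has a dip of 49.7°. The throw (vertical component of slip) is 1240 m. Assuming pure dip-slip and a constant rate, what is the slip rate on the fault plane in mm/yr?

0.0568 mm/yr

dip-slip = throw / sin(dip) = 1240 m / sin(49.7°) = 1626 m
rate = 1626 m / 28.6 Ma = 0.0000568 m/yr = 0.0568 mm/yr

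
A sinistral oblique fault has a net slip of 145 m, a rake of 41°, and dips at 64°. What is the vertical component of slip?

85.5 m

dip-slip = net slip × sin(rake) = 145 m × sin(41°) = 95.13 m
throw = dip-slip × sin(dip) = 95.13 × sin(64°) = 85.5 m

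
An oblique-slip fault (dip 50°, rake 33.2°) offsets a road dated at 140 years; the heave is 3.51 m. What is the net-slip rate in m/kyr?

71.2 m/kyr

dip-slip = heave / cos(dip) = 3.51 / cos(50°) = 5.461 m
net slip = dip-slip / sin(rake) = 5.461 / sin(33.2°) = 9.973 m
rate = 9.973 m / 140 years = 0.0712 m/yr = 71.2 m/kyr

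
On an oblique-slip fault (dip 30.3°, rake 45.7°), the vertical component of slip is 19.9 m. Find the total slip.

55.1 m

dip-slip = throw / sin(dip) = 19.9 / sin(30.3°) = 39.44 m
net slip = dip-slip / sin(rake) = 39.44 / sin(45.7°) = 55.1 m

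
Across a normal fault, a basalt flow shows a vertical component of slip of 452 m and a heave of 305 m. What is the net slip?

net slip = √(throw² + heave²) = √(452² + 305²) = 545 m

545 m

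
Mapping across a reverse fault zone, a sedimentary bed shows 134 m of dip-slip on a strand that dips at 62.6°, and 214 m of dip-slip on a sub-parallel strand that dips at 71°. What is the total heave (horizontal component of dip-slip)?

heave_A = 134 × cos(62.6°) = 61.67 m
heave_B = 214 × cos(71°) = 69.67 m
total = 61.67 + 69.67 = 131 m

131 m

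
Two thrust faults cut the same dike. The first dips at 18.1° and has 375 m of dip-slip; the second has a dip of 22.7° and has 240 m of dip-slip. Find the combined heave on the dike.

578 m

heave_A = 375 × cos(18.1°) = 356.4 m
heave_B = 240 × cos(22.7°) = 221.4 m
total = 356.4 + 221.4 = 578 m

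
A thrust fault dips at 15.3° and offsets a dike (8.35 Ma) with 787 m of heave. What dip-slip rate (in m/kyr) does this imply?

0.0977 m/kyr

dip-slip = heave / cos(dip) = 787 m / cos(15.3°) = 815.9 m
rate = 815.9 m / 8.35 Ma = 0.0000977 m/yr = 0.0977 m/kyr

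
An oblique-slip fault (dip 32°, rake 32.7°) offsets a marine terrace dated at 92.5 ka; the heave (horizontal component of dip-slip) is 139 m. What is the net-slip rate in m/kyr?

dip-slip = heave / cos(dip) = 139 / cos(32°) = 163.9 m
net slip = dip-slip / sin(rake) = 163.9 / sin(32.7°) = 303.4 m
rate = 303.4 m / 92.5 ka = 0.00328 m/yr = 3.28 m/kyr

3.28 m/kyr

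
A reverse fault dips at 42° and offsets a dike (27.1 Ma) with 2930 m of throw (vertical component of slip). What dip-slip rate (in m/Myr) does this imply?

dip-slip = throw / sin(dip) = 2930 m / sin(42°) = 4379 m
rate = 4379 m / 27.1 Ma = 0.000162 m/yr = 162 m/Myr

162 m/Myr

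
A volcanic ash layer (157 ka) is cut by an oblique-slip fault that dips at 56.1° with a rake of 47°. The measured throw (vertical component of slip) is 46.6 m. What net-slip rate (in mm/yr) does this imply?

dip-slip = throw / sin(dip) = 46.6 / sin(56.1°) = 56.14 m
net slip = dip-slip / sin(rake) = 56.14 / sin(47°) = 76.77 m
rate = 76.77 m / 157 ka = 0.000489 m/yr = 0.489 mm/yr

0.489 mm/yr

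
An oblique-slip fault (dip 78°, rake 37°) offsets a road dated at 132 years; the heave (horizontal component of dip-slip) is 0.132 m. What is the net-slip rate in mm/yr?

dip-slip = heave / cos(dip) = 0.132 / cos(78°) = 0.6349 m
net slip = dip-slip / sin(rake) = 0.6349 / sin(37°) = 1.055 m
rate = 1.055 m / 132 years = 0.00799 m/yr = 7.99 mm/yr

7.99 mm/yr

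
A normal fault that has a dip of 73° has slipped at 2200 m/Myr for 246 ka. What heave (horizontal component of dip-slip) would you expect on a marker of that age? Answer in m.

dip-slip = rate × time = 2200 m/Myr × 246 ka = 541.2 m
heave = dip-slip × cos(dip) = 541.2 × cos(73°) = 158 m

158 m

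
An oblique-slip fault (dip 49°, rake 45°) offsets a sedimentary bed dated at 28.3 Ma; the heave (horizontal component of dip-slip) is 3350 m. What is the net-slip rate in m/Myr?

dip-slip = heave / cos(dip) = 3350 / cos(49°) = 5106 m
net slip = dip-slip / sin(rake) = 5106 / sin(45°) = 7221 m
rate = 7221 m / 28.3 Ma = 0.000255 m/yr = 255 m/Myr

255 m/Myr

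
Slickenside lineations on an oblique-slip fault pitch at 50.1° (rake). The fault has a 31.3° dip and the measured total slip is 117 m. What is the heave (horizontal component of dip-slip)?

76.7 m

dip-slip = net slip × sin(rake) = 117 m × sin(50.1°) = 89.76 m
heave = dip-slip × cos(dip) = 89.76 × cos(31.3°) = 76.7 m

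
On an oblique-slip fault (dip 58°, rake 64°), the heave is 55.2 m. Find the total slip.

dip-slip = heave / cos(dip) = 55.2 / cos(58°) = 104.2 m
net slip = dip-slip / sin(rake) = 104.2 / sin(64°) = 116 m

116 m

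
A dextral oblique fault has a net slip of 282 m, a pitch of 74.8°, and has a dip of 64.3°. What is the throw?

245 m

dip-slip = net slip × sin(rake) = 282 m × sin(74.8°) = 272.1 m
throw = dip-slip × sin(dip) = 272.1 × sin(64.3°) = 245 m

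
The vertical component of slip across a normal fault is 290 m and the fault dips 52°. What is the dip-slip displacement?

dip-slip = throw / sin(dip) = 290 / sin(52°) = 368 m

368 m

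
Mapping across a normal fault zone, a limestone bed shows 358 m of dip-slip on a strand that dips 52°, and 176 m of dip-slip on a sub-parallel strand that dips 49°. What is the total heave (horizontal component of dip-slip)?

336 m

heave_A = 358 × cos(52°) = 220.4 m
heave_B = 176 × cos(49°) = 115.5 m
total = 220.4 + 115.5 = 336 m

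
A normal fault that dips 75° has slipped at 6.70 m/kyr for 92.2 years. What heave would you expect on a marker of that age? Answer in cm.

dip-slip = rate × time = 6.70 m/kyr × 92.2 years = 0.6177 m
heave = dip-slip × cos(dip) = 0.6177 × cos(75°) = 0.160 m = 16 cm

16 cm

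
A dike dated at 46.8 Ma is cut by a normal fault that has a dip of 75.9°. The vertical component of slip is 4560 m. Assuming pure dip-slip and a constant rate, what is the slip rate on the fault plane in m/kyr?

0.100 m/kyr

dip-slip = throw / sin(dip) = 4560 m / sin(75.9°) = 4702 m
rate = 4702 m / 46.8 Ma = 0.000100 m/yr = 0.100 m/kyr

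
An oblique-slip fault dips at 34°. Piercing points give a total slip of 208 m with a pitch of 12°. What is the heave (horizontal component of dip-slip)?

35.9 m

dip-slip = net slip × sin(rake) = 208 m × sin(12°) = 43.25 m
heave = dip-slip × cos(dip) = 43.25 × cos(34°) = 35.9 m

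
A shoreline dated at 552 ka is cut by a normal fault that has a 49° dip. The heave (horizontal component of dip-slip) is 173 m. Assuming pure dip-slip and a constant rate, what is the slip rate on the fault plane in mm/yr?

dip-slip = heave / cos(dip) = 173 m / cos(49°) = 263.7 m
rate = 263.7 m / 552 ka = 0.000478 m/yr = 0.478 mm/yr

0.478 mm/yr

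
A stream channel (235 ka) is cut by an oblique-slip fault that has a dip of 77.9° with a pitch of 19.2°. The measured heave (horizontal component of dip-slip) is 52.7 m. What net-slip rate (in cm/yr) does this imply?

dip-slip = heave / cos(dip) = 52.7 / cos(77.9°) = 251.4 m
net slip = dip-slip / sin(rake) = 251.4 / sin(19.2°) = 764.5 m
rate = 764.5 m / 235 ka = 0.00325 m/yr = 0.325 cm/yr

0.325 cm/yr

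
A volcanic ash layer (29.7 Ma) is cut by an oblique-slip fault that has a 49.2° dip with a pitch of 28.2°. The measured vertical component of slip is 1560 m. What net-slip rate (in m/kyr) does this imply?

dip-slip = throw / sin(dip) = 1560 / sin(49.2°) = 2061 m
net slip = dip-slip / sin(rake) = 2061 / sin(28.2°) = 4361 m
rate = 4361 m / 29.7 Ma = 0.000147 m/yr = 0.147 m/kyr

0.147 m/kyr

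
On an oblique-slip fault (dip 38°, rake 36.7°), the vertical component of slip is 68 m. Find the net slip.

185 m

dip-slip = throw / sin(dip) = 68 / sin(38°) = 110.5 m
net slip = dip-slip / sin(rake) = 110.5 / sin(36.7°) = 185 m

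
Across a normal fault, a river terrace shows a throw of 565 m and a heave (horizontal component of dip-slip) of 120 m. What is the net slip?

578 m

net slip = √(throw² + heave²) = √(565² + 120²) = 578 m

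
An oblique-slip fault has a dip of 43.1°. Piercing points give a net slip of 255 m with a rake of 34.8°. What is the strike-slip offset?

209 m

strike-slip = net slip × cos(rake) = 255 m × cos(34.8°) = 209 m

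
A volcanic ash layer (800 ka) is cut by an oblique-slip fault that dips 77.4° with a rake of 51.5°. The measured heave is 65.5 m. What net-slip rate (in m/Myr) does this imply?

480 m/Myr

dip-slip = heave / cos(dip) = 65.5 / cos(77.4°) = 300.3 m
net slip = dip-slip / sin(rake) = 300.3 / sin(51.5°) = 383.7 m
rate = 383.7 m / 800 ka = 0.000480 m/yr = 480 m/Myr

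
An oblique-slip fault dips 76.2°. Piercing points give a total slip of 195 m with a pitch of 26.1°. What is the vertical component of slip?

83.3 m

dip-slip = net slip × sin(rake) = 195 m × sin(26.1°) = 85.79 m
throw = dip-slip × sin(dip) = 85.79 × sin(76.2°) = 83.3 m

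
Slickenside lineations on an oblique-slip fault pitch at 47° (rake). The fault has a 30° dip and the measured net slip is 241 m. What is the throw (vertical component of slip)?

88.1 m

dip-slip = net slip × sin(rake) = 241 m × sin(47°) = 176.3 m
throw = dip-slip × sin(dip) = 176.3 × sin(30°) = 88.1 m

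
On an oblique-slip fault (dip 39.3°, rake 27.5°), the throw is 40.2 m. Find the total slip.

137 m

dip-slip = throw / sin(dip) = 40.2 / sin(39.3°) = 63.47 m
net slip = dip-slip / sin(rake) = 63.47 / sin(27.5°) = 137 m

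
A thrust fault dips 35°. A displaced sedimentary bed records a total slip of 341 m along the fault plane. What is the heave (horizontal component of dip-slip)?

279 m

heave = dip-slip × cos(dip) = 341 m × cos(35°) = 279 m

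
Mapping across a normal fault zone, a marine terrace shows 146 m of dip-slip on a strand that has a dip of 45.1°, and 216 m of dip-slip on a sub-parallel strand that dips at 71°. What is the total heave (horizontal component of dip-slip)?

173 m

heave_A = 146 × cos(45.1°) = 103.1 m
heave_B = 216 × cos(71°) = 70.32 m
total = 103.1 + 70.32 = 173 m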